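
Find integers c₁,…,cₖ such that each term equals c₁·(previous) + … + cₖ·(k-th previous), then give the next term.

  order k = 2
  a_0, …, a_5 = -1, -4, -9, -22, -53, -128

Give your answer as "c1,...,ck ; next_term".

  a_2 = 2·-4 + 1·-1 = -9
  a_3 = 2·-9 + 1·-4 = -22
  a_4 = 2·-22 + 1·-9 = -53
  a_5 = 2·-53 + 1·-22 = -128
  a_6 = 2·-128 + 1·-53 = -309

2,1 ; -309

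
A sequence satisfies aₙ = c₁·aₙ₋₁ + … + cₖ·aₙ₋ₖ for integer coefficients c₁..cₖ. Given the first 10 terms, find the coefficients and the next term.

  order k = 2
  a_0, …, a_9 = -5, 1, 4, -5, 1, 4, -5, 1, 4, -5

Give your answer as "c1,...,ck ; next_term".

  a_2 = -1·1 + -1·-5 = 4
  a_3 = -1·4 + -1·1 = -5
  a_4 = -1·-5 + -1·4 = 1
  a_5 = -1·1 + -1·-5 = 4
  a_6 = -1·4 + -1·1 = -5
  a_7 = -1·-5 + -1·4 = 1
  a_8 = -1·1 + -1·-5 = 4
  a_9 = -1·4 + -1·1 = -5
  a_10 = -1·-5 + -1·4 = 1

-1,-1 ; 1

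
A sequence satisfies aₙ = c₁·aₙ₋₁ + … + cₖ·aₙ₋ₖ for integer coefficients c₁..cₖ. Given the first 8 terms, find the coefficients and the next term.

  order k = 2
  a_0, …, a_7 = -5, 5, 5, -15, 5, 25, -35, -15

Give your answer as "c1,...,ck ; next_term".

  a_2 = -1·5 + -2·-5 = 5
  a_3 = -1·5 + -2·5 = -15
  a_4 = -1·-15 + -2·5 = 5
  a_5 = -1·5 + -2·-15 = 25
  a_6 = -1·25 + -2·5 = -35
  a_7 = -1·-35 + -2·25 = -15
  a_8 = -1·-15 + -2·-35 = 85

-1,-2 ; 85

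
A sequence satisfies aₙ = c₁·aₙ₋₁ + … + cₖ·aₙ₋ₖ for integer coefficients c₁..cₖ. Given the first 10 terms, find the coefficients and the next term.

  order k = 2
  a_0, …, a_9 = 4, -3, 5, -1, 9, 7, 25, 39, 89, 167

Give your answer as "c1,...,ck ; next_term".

  a_2 = 1·-3 + 2·4 = 5
  a_3 = 1·5 + 2·-3 = -1
  a_4 = 1·-1 + 2·5 = 9
  a_5 = 1·9 + 2·-1 = 7
  a_6 = 1·7 + 2·9 = 25
  a_7 = 1·25 + 2·7 = 39
  a_8 = 1·39 + 2·25 = 89
  a_9 = 1·89 + 2·39 = 167
  a_10 = 1·167 + 2·89 = 345

1,2 ; 345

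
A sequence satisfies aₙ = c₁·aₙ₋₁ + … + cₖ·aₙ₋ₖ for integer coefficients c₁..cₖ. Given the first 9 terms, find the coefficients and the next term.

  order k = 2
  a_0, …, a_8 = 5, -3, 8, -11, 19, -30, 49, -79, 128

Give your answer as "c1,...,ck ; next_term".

  a_2 = -1·-3 + 1·5 = 8
  a_3 = -1·8 + 1·-3 = -11
  a_4 = -1·-11 + 1·8 = 19
  a_5 = -1·19 + 1·-11 = -30
  a_6 = -1·-30 + 1·19 = 49
  a_7 = -1·49 + 1·-30 = -79
  a_8 = -1·-79 + 1·49 = 128
  a_9 = -1·128 + 1·-79 = -207

-1,1 ; -207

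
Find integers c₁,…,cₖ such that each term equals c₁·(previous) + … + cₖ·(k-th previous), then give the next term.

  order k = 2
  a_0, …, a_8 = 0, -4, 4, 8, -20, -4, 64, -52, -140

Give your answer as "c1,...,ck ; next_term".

  a_2 = -1·-4 + -3·0 = 4
  a_3 = -1·4 + -3·-4 = 8
  a_4 = -1·8 + -3·4 = -20
  a_5 = -1·-20 + -3·8 = -4
  a_6 = -1·-4 + -3·-20 = 64
  a_7 = -1·64 + -3·-4 = -52
  a_8 = -1·-52 + -3·64 = -140
  a_9 = -1·-140 + -3·-52 = 296

-1,-3 ; 296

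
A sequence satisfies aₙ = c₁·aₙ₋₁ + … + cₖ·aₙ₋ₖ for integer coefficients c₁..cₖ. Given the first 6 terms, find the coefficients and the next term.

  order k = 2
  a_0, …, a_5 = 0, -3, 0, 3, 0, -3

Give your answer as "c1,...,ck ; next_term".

  a_2 = 0·-3 + -1·0 = 0
  a_3 = 0·0 + -1·-3 = 3
  a_4 = 0·3 + -1·0 = 0
  a_5 = 0·0 + -1·3 = -3
  a_6 = 0·-3 + -1·0 = 0

0,-1 ; 0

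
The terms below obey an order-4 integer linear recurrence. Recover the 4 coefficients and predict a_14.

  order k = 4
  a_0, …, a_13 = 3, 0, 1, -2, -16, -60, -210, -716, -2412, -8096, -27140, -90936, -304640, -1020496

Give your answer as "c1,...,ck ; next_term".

  a_4 = 4·-2 + -2·1 + 0·0 + -2·3 = -16
  a_5 = 4·-16 + -2·-2 + 0·1 + -2·0 = -60
  a_6 = 4·-60 + -2·-16 + 0·-2 + -2·1 = -210
  a_7 = 4·-210 + -2·-60 + 0·-16 + -2·-2 = -716
  a_8 = 4·-716 + -2·-210 + 0·-60 + -2·-16 = -2412
  a_9 = 4·-2412 + -2·-716 + 0·-210 + -2·-60 = -8096
  a_10 = 4·-8096 + -2·-2412 + 0·-716 + -2·-210 = -27140
  a_11 = 4·-27140 + -2·-8096 + 0·-2412 + -2·-716 = -90936
  a_12 = 4·-90936 + -2·-27140 + 0·-8096 + -2·-2412 = -304640
  a_13 = 4·-304640 + -2·-90936 + 0·-27140 + -2·-8096 = -1020496
  a_14 = 4·-1020496 + -2·-304640 + 0·-90936 + -2·-27140 = -3418424

4,-2,0,-2 ; -3418424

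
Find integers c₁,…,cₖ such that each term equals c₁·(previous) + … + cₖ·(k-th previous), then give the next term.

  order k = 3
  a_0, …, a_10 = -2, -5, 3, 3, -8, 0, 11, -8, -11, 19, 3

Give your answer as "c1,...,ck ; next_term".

  a_3 = 0·3 + -1·-5 + 1·-2 = 3
  a_4 = 0·3 + -1·3 + 1·-5 = -8
  a_5 = 0·-8 + -1·3 + 1·3 = 0
  a_6 = 0·0 + -1·-8 + 1·3 = 11
  a_7 = 0·11 + -1·0 + 1·-8 = -8
  a_8 = 0·-8 + -1·11 + 1·0 = -11
  a_9 = 0·-11 + -1·-8 + 1·11 = 19
  a_10 = 0·19 + -1·-11 + 1·-8 = 3
  a_11 = 0·3 + -1·19 + 1·-11 = -30

0,-1,1 ; -30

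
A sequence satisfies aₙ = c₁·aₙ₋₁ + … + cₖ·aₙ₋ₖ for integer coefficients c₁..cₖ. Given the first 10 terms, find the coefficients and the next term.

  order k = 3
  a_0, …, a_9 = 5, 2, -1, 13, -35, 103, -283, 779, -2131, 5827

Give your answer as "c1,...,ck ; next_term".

  a_3 = -3·-1 + 0·2 + 2·5 = 13
  a_4 = -3·13 + 0·-1 + 2·2 = -35
  a_5 = -3·-35 + 0·13 + 2·-1 = 103
  a_6 = -3·103 + 0·-35 + 2·13 = -283
  a_7 = -3·-283 + 0·103 + 2·-35 = 779
  a_8 = -3·779 + 0·-283 + 2·103 = -2131
  a_9 = -3·-2131 + 0·779 + 2·-283 = 5827
  a_10 = -3·5827 + 0·-2131 + 2·779 = -15923

-3,0,2 ; -15923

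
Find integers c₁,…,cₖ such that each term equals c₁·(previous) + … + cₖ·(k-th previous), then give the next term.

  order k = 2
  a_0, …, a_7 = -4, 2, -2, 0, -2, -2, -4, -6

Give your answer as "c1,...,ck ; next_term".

  a_2 = 1·2 + 1·-4 = -2
  a_3 = 1·-2 + 1·2 = 0
  a_4 = 1·0 + 1·-2 = -2
  a_5 = 1·-2 + 1·0 = -2
  a_6 = 1·-2 + 1·-2 = -4
  a_7 = 1·-4 + 1·-2 = -6
  a_8 = 1·-6 + 1·-4 = -10

1,1 ; -10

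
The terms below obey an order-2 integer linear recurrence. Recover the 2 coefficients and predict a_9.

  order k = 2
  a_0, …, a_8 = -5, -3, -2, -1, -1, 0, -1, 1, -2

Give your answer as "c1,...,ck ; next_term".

  a_2 = -1·-3 + 1·-5 = -2
  a_3 = -1·-2 + 1·-3 = -1
  a_4 = -1·-1 + 1·-2 = -1
  a_5 = -1·-1 + 1·-1 = 0
  a_6 = -1·0 + 1·-1 = -1
  a_7 = -1·-1 + 1·0 = 1
  a_8 = -1·1 + 1·-1 = -2
  a_9 = -1·-2 + 1·1 = 3

-1,1 ; 3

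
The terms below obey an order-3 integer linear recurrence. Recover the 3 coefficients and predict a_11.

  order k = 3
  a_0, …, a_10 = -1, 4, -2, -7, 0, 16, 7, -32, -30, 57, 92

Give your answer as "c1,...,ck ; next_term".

0,-2,-1 ; -84

  a_3 = 0·-2 + -2·4 + -1·-1 = -7
  a_4 = 0·-7 + -2·-2 + -1·4 = 0
  a_5 = 0·0 + -2·-7 + -1·-2 = 16
  a_6 = 0·16 + -2·0 + -1·-7 = 7
  a_7 = 0·7 + -2·16 + -1·0 = -32
  a_8 = 0·-32 + -2·7 + -1·16 = -30
  a_9 = 0·-30 + -2·-32 + -1·7 = 57
  a_10 = 0·57 + -2·-30 + -1·-32 = 92
  a_11 = 0·92 + -2·57 + -1·-30 = -84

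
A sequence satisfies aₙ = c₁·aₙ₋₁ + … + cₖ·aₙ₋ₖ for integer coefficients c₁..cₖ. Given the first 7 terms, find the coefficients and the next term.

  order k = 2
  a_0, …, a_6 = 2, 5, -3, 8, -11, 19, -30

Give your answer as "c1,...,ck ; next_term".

-1,1 ; 49

  a_2 = -1·5 + 1·2 = -3
  a_3 = -1·-3 + 1·5 = 8
  a_4 = -1·8 + 1·-3 = -11
  a_5 = -1·-11 + 1·8 = 19
  a_6 = -1·19 + 1·-11 = -30
  a_7 = -1·-30 + 1·19 = 49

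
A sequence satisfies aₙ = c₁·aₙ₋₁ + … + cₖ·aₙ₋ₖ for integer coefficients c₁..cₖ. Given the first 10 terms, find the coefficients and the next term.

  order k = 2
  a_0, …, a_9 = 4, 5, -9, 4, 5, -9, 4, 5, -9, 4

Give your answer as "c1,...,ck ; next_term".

-1,-1 ; 5

  a_2 = -1·5 + -1·4 = -9
  a_3 = -1·-9 + -1·5 = 4
  a_4 = -1·4 + -1·-9 = 5
  a_5 = -1·5 + -1·4 = -9
  a_6 = -1·-9 + -1·5 = 4
  a_7 = -1·4 + -1·-9 = 5
  a_8 = -1·5 + -1·4 = -9
  a_9 = -1·-9 + -1·5 = 4
  a_10 = -1·4 + -1·-9 = 5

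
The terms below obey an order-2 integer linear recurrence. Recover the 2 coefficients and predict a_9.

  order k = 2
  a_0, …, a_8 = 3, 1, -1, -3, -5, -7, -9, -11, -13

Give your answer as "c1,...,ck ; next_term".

  a_2 = 2·1 + -1·3 = -1
  a_3 = 2·-1 + -1·1 = -3
  a_4 = 2·-3 + -1·-1 = -5
  a_5 = 2·-5 + -1·-3 = -7
  a_6 = 2·-7 + -1·-5 = -9
  a_7 = 2·-9 + -1·-7 = -11
  a_8 = 2·-11 + -1·-9 = -13
  a_9 = 2·-13 + -1·-11 = -15

2,-1 ; -15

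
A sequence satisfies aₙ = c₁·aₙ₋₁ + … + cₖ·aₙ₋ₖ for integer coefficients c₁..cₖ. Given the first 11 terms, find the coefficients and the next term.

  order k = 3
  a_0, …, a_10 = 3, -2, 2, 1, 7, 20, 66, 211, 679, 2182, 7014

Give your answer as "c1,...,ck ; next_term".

3,1,-1 ; 22545

  a_3 = 3·2 + 1·-2 + -1·3 = 1
  a_4 = 3·1 + 1·2 + -1·-2 = 7
  a_5 = 3·7 + 1·1 + -1·2 = 20
  a_6 = 3·20 + 1·7 + -1·1 = 66
  a_7 = 3·66 + 1·20 + -1·7 = 211
  a_8 = 3·211 + 1·66 + -1·20 = 679
  a_9 = 3·679 + 1·211 + -1·66 = 2182
  a_10 = 3·2182 + 1·679 + -1·211 = 7014
  a_11 = 3·7014 + 1·2182 + -1·679 = 22545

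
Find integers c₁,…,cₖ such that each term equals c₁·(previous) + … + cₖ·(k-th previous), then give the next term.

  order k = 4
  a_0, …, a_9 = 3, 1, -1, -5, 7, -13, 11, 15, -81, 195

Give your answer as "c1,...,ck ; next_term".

  a_4 = -2·-5 + -1·-1 + 2·1 + -2·3 = 7
  a_5 = -2·7 + -1·-5 + 2·-1 + -2·1 = -13
  a_6 = -2·-13 + -1·7 + 2·-5 + -2·-1 = 11
  a_7 = -2·11 + -1·-13 + 2·7 + -2·-5 = 15
  a_8 = -2·15 + -1·11 + 2·-13 + -2·7 = -81
  a_9 = -2·-81 + -1·15 + 2·11 + -2·-13 = 195
  a_10 = -2·195 + -1·-81 + 2·15 + -2·11 = -301

-2,-1,2,-2 ; -301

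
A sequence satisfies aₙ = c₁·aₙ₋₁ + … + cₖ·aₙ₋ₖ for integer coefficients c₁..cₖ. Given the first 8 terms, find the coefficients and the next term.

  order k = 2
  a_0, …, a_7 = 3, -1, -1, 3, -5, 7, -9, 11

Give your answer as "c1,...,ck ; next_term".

-2,-1 ; -13

  a_2 = -2·-1 + -1·3 = -1
  a_3 = -2·-1 + -1·-1 = 3
  a_4 = -2·3 + -1·-1 = -5
  a_5 = -2·-5 + -1·3 = 7
  a_6 = -2·7 + -1·-5 = -9
  a_7 = -2·-9 + -1·7 = 11
  a_8 = -2·11 + -1·-9 = -13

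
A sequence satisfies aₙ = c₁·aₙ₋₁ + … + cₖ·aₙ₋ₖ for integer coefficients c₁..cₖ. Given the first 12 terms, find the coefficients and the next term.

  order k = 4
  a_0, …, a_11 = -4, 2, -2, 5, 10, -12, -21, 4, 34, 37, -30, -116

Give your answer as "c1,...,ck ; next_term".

0,-2,-1,-2 ; -45

  a_4 = 0·5 + -2·-2 + -1·2 + -2·-4 = 10
  a_5 = 0·10 + -2·5 + -1·-2 + -2·2 = -12
  a_6 = 0·-12 + -2·10 + -1·5 + -2·-2 = -21
  a_7 = 0·-21 + -2·-12 + -1·10 + -2·5 = 4
  a_8 = 0·4 + -2·-21 + -1·-12 + -2·10 = 34
  a_9 = 0·34 + -2·4 + -1·-21 + -2·-12 = 37
  a_10 = 0·37 + -2·34 + -1·4 + -2·-21 = -30
  a_11 = 0·-30 + -2·37 + -1·34 + -2·4 = -116
  a_12 = 0·-116 + -2·-30 + -1·37 + -2·34 = -45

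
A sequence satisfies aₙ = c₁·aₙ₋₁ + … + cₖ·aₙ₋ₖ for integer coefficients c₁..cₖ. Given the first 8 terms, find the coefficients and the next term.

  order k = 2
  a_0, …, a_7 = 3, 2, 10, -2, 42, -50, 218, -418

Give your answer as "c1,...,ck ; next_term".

-1,4 ; 1290

  a_2 = -1·2 + 4·3 = 10
  a_3 = -1·10 + 4·2 = -2
  a_4 = -1·-2 + 4·10 = 42
  a_5 = -1·42 + 4·-2 = -50
  a_6 = -1·-50 + 4·42 = 218
  a_7 = -1·218 + 4·-50 = -418
  a_8 = -1·-418 + 4·218 = 1290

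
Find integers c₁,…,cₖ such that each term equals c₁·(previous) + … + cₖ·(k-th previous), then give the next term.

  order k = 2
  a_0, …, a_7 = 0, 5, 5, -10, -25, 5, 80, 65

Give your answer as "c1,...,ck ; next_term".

  a_2 = 1·5 + -3·0 = 5
  a_3 = 1·5 + -3·5 = -10
  a_4 = 1·-10 + -3·5 = -25
  a_5 = 1·-25 + -3·-10 = 5
  a_6 = 1·5 + -3·-25 = 80
  a_7 = 1·80 + -3·5 = 65
  a_8 = 1·65 + -3·80 = -175

1,-3 ; -175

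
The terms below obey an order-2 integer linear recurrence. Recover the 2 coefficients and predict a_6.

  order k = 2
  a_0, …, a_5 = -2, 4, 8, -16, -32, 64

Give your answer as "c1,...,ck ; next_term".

  a_2 = 0·4 + -4·-2 = 8
  a_3 = 0·8 + -4·4 = -16
  a_4 = 0·-16 + -4·8 = -32
  a_5 = 0·-32 + -4·-16 = 64
  a_6 = 0·64 + -4·-32 = 128

0,-4 ; 128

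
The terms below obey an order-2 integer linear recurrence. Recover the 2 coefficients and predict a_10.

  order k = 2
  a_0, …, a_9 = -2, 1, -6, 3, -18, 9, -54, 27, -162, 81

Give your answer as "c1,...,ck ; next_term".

  a_2 = 0·1 + 3·-2 = -6
  a_3 = 0·-6 + 3·1 = 3
  a_4 = 0·3 + 3·-6 = -18
  a_5 = 0·-18 + 3·3 = 9
  a_6 = 0·9 + 3·-18 = -54
  a_7 = 0·-54 + 3·9 = 27
  a_8 = 0·27 + 3·-54 = -162
  a_9 = 0·-162 + 3·27 = 81
  a_10 = 0·81 + 3·-162 = -486

0,3 ; -486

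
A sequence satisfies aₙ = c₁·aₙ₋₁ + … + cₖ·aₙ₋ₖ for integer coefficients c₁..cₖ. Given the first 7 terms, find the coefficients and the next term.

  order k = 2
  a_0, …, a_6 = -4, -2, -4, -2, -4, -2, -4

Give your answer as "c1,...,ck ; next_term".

0,1 ; -2

  a_2 = 0·-2 + 1·-4 = -4
  a_3 = 0·-4 + 1·-2 = -2
  a_4 = 0·-2 + 1·-4 = -4
  a_5 = 0·-4 + 1·-2 = -2
  a_6 = 0·-2 + 1·-4 = -4
  a_7 = 0·-4 + 1·-2 = -2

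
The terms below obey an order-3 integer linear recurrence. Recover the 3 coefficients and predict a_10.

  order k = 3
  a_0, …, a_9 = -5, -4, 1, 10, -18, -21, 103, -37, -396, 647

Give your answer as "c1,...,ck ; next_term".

  a_3 = -1·1 + -4·-4 + 1·-5 = 10
  a_4 = -1·10 + -4·1 + 1·-4 = -18
  a_5 = -1·-18 + -4·10 + 1·1 = -21
  a_6 = -1·-21 + -4·-18 + 1·10 = 103
  a_7 = -1·103 + -4·-21 + 1·-18 = -37
  a_8 = -1·-37 + -4·103 + 1·-21 = -396
  a_9 = -1·-396 + -4·-37 + 1·103 = 647
  a_10 = -1·647 + -4·-396 + 1·-37 = 900

-1,-4,1 ; 900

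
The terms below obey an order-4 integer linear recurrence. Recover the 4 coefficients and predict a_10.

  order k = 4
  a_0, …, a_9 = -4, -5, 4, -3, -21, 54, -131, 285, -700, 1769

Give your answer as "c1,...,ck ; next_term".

-3,-1,2,4 ; -4561

  a_4 = -3·-3 + -1·4 + 2·-5 + 4·-4 = -21
  a_5 = -3·-21 + -1·-3 + 2·4 + 4·-5 = 54
  a_6 = -3·54 + -1·-21 + 2·-3 + 4·4 = -131
  a_7 = -3·-131 + -1·54 + 2·-21 + 4·-3 = 285
  a_8 = -3·285 + -1·-131 + 2·54 + 4·-21 = -700
  a_9 = -3·-700 + -1·285 + 2·-131 + 4·54 = 1769
  a_10 = -3·1769 + -1·-700 + 2·285 + 4·-131 = -4561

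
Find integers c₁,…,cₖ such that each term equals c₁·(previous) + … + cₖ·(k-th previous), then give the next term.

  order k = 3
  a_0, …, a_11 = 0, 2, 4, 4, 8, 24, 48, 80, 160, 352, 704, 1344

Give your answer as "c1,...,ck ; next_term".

  a_3 = 2·4 + -2·2 + 4·0 = 4
  a_4 = 2·4 + -2·4 + 4·2 = 8
  a_5 = 2·8 + -2·4 + 4·4 = 24
  a_6 = 2·24 + -2·8 + 4·4 = 48
  a_7 = 2·48 + -2·24 + 4·8 = 80
  a_8 = 2·80 + -2·48 + 4·24 = 160
  a_9 = 2·160 + -2·80 + 4·48 = 352
  a_10 = 2·352 + -2·160 + 4·80 = 704
  a_11 = 2·704 + -2·352 + 4·160 = 1344
  a_12 = 2·1344 + -2·704 + 4·352 = 2688

2,-2,4 ; 2688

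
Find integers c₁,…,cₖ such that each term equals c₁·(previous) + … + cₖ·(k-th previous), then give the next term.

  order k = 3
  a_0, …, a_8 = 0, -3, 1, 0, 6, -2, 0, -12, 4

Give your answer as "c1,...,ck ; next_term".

0,0,-2 ; 0

  a_3 = 0·1 + 0·-3 + -2·0 = 0
  a_4 = 0·0 + 0·1 + -2·-3 = 6
  a_5 = 0·6 + 0·0 + -2·1 = -2
  a_6 = 0·-2 + 0·6 + -2·0 = 0
  a_7 = 0·0 + 0·-2 + -2·6 = -12
  a_8 = 0·-12 + 0·0 + -2·-2 = 4
  a_9 = 0·4 + 0·-12 + -2·0 = 0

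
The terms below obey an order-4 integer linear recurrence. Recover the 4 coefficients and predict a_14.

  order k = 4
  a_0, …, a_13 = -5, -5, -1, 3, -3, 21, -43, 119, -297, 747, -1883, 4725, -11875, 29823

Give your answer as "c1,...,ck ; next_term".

-2,2,1,-2 ; -74905

  a_4 = -2·3 + 2·-1 + 1·-5 + -2·-5 = -3
  a_5 = -2·-3 + 2·3 + 1·-1 + -2·-5 = 21
  a_6 = -2·21 + 2·-3 + 1·3 + -2·-1 = -43
  a_7 = -2·-43 + 2·21 + 1·-3 + -2·3 = 119
  a_8 = -2·119 + 2·-43 + 1·21 + -2·-3 = -297
  a_9 = -2·-297 + 2·119 + 1·-43 + -2·21 = 747
  a_10 = -2·747 + 2·-297 + 1·119 + -2·-43 = -1883
  a_11 = -2·-1883 + 2·747 + 1·-297 + -2·119 = 4725
  a_12 = -2·4725 + 2·-1883 + 1·747 + -2·-297 = -11875
  a_13 = -2·-11875 + 2·4725 + 1·-1883 + -2·747 = 29823
  a_14 = -2·29823 + 2·-11875 + 1·4725 + -2·-1883 = -74905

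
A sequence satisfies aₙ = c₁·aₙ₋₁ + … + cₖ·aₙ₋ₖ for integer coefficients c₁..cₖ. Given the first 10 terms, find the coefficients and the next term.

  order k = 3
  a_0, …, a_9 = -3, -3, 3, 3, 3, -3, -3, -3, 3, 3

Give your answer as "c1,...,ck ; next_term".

  a_3 = 0·3 + 0·-3 + -1·-3 = 3
  a_4 = 0·3 + 0·3 + -1·-3 = 3
  a_5 = 0·3 + 0·3 + -1·3 = -3
  a_6 = 0·-3 + 0·3 + -1·3 = -3
  a_7 = 0·-3 + 0·-3 + -1·3 = -3
  a_8 = 0·-3 + 0·-3 + -1·-3 = 3
  a_9 = 0·3 + 0·-3 + -1·-3 = 3
  a_10 = 0·3 + 0·3 + -1·-3 = 3

0,0,-1 ; 3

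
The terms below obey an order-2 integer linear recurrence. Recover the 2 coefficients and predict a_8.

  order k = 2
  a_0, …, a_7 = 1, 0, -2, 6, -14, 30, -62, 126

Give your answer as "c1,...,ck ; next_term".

-3,-2 ; -254

  a_2 = -3·0 + -2·1 = -2
  a_3 = -3·-2 + -2·0 = 6
  a_4 = -3·6 + -2·-2 = -14
  a_5 = -3·-14 + -2·6 = 30
  a_6 = -3·30 + -2·-14 = -62
  a_7 = -3·-62 + -2·30 = 126
  a_8 = -3·126 + -2·-62 = -254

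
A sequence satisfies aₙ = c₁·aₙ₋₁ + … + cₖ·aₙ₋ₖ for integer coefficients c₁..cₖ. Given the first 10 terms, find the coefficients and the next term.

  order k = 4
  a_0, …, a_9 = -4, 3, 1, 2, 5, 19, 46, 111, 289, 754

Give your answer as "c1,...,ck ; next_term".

2,0,3,2 ; 1933

  a_4 = 2·2 + 0·1 + 3·3 + 2·-4 = 5
  a_5 = 2·5 + 0·2 + 3·1 + 2·3 = 19
  a_6 = 2·19 + 0·5 + 3·2 + 2·1 = 46
  a_7 = 2·46 + 0·19 + 3·5 + 2·2 = 111
  a_8 = 2·111 + 0·46 + 3·19 + 2·5 = 289
  a_9 = 2·289 + 0·111 + 3·46 + 2·19 = 754
  a_10 = 2·754 + 0·289 + 3·111 + 2·46 = 1933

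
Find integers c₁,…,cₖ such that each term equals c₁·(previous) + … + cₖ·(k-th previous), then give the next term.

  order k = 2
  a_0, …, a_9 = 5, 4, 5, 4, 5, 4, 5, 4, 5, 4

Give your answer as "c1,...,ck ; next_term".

  a_2 = 0·4 + 1·5 = 5
  a_3 = 0·5 + 1·4 = 4
  a_4 = 0·4 + 1·5 = 5
  a_5 = 0·5 + 1·4 = 4
  a_6 = 0·4 + 1·5 = 5
  a_7 = 0·5 + 1·4 = 4
  a_8 = 0·4 + 1·5 = 5
  a_9 = 0·5 + 1·4 = 4
  a_10 = 0·4 + 1·5 = 5

0,1 ; 5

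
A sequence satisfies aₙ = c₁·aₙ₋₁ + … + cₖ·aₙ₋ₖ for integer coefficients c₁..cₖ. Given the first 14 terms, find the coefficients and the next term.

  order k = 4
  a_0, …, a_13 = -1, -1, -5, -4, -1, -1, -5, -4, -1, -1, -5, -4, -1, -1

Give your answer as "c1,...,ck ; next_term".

  a_4 = 0·-4 + 0·-5 + 0·-1 + 1·-1 = -1
  a_5 = 0·-1 + 0·-4 + 0·-5 + 1·-1 = -1
  a_6 = 0·-1 + 0·-1 + 0·-4 + 1·-5 = -5
  a_7 = 0·-5 + 0·-1 + 0·-1 + 1·-4 = -4
  a_8 = 0·-4 + 0·-5 + 0·-1 + 1·-1 = -1
  a_9 = 0·-1 + 0·-4 + 0·-5 + 1·-1 = -1
  a_10 = 0·-1 + 0·-1 + 0·-4 + 1·-5 = -5
  a_11 = 0·-5 + 0·-1 + 0·-1 + 1·-4 = -4
  a_12 = 0·-4 + 0·-5 + 0·-1 + 1·-1 = -1
  a_13 = 0·-1 + 0·-4 + 0·-5 + 1·-1 = -1
  a_14 = 0·-1 + 0·-1 + 0·-4 + 1·-5 = -5

0,0,0,1 ; -5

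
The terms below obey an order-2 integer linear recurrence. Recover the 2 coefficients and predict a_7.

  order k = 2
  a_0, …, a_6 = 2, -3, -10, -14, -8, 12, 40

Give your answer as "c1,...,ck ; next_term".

  a_2 = 2·-3 + -2·2 = -10
  a_3 = 2·-10 + -2·-3 = -14
  a_4 = 2·-14 + -2·-10 = -8
  a_5 = 2·-8 + -2·-14 = 12
  a_6 = 2·12 + -2·-8 = 40
  a_7 = 2·40 + -2·12 = 56

2,-2 ; 56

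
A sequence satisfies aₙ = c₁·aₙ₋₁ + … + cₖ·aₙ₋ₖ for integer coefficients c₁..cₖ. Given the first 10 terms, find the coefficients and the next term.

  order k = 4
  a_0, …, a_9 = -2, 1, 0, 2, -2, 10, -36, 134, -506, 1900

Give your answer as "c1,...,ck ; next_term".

-3,3,0,-2 ; -7146

  a_4 = -3·2 + 3·0 + 0·1 + -2·-2 = -2
  a_5 = -3·-2 + 3·2 + 0·0 + -2·1 = 10
  a_6 = -3·10 + 3·-2 + 0·2 + -2·0 = -36
  a_7 = -3·-36 + 3·10 + 0·-2 + -2·2 = 134
  a_8 = -3·134 + 3·-36 + 0·10 + -2·-2 = -506
  a_9 = -3·-506 + 3·134 + 0·-36 + -2·10 = 1900
  a_10 = -3·1900 + 3·-506 + 0·134 + -2·-36 = -7146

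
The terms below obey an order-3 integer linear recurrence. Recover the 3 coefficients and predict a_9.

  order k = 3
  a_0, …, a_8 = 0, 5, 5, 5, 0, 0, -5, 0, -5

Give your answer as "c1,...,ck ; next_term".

  a_3 = 0·5 + 1·5 + -1·0 = 5
  a_4 = 0·5 + 1·5 + -1·5 = 0
  a_5 = 0·0 + 1·5 + -1·5 = 0
  a_6 = 0·0 + 1·0 + -1·5 = -5
  a_7 = 0·-5 + 1·0 + -1·0 = 0
  a_8 = 0·0 + 1·-5 + -1·0 = -5
  a_9 = 0·-5 + 1·0 + -1·-5 = 5

0,1,-1 ; 5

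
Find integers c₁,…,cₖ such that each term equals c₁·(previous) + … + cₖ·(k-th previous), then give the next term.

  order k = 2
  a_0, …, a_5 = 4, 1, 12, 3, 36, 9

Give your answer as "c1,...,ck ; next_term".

0,3 ; 108

  a_2 = 0·1 + 3·4 = 12
  a_3 = 0·12 + 3·1 = 3
  a_4 = 0·3 + 3·12 = 36
  a_5 = 0·36 + 3·3 = 9
  a_6 = 0·9 + 3·36 = 108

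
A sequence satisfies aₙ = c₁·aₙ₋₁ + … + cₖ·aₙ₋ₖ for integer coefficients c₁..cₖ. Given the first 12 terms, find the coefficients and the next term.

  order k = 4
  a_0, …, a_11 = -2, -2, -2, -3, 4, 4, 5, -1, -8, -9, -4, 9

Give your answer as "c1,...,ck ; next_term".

  a_4 = 0·-3 + 0·-2 + -1·-2 + -1·-2 = 4
  a_5 = 0·4 + 0·-3 + -1·-2 + -1·-2 = 4
  a_6 = 0·4 + 0·4 + -1·-3 + -1·-2 = 5
  a_7 = 0·5 + 0·4 + -1·4 + -1·-3 = -1
  a_8 = 0·-1 + 0·5 + -1·4 + -1·4 = -8
  a_9 = 0·-8 + 0·-1 + -1·5 + -1·4 = -9
  a_10 = 0·-9 + 0·-8 + -1·-1 + -1·5 = -4
  a_11 = 0·-4 + 0·-9 + -1·-8 + -1·-1 = 9
  a_12 = 0·9 + 0·-4 + -1·-9 + -1·-8 = 17

0,0,-1,-1 ; 17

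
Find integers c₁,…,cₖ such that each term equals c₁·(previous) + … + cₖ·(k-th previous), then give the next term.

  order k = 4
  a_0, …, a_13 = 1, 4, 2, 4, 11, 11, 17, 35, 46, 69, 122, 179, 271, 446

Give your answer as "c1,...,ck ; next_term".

1,0,2,-1 ; 682

  a_4 = 1·4 + 0·2 + 2·4 + -1·1 = 11
  a_5 = 1·11 + 0·4 + 2·2 + -1·4 = 11
  a_6 = 1·11 + 0·11 + 2·4 + -1·2 = 17
  a_7 = 1·17 + 0·11 + 2·11 + -1·4 = 35
  a_8 = 1·35 + 0·17 + 2·11 + -1·11 = 46
  a_9 = 1·46 + 0·35 + 2·17 + -1·11 = 69
  a_10 = 1·69 + 0·46 + 2·35 + -1·17 = 122
  a_11 = 1·122 + 0·69 + 2·46 + -1·35 = 179
  a_12 = 1·179 + 0·122 + 2·69 + -1·46 = 271
  a_13 = 1·271 + 0·179 + 2·122 + -1·69 = 446
  a_14 = 1·446 + 0·271 + 2·179 + -1·122 = 682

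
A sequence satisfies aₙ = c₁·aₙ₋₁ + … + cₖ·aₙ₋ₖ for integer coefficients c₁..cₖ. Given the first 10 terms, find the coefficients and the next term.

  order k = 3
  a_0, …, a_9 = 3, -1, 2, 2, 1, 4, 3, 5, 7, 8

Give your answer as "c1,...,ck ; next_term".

  a_3 = 0·2 + 1·-1 + 1·3 = 2
  a_4 = 0·2 + 1·2 + 1·-1 = 1
  a_5 = 0·1 + 1·2 + 1·2 = 4
  a_6 = 0·4 + 1·1 + 1·2 = 3
  a_7 = 0·3 + 1·4 + 1·1 = 5
  a_8 = 0·5 + 1·3 + 1·4 = 7
  a_9 = 0·7 + 1·5 + 1·3 = 8
  a_10 = 0·8 + 1·7 + 1·5 = 12

0,1,1 ; 12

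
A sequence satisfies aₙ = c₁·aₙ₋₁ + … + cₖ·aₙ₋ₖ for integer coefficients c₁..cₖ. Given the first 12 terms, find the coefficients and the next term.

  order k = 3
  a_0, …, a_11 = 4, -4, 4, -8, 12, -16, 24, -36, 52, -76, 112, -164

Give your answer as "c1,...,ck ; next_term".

  a_3 = -1·4 + 0·-4 + -1·4 = -8
  a_4 = -1·-8 + 0·4 + -1·-4 = 12
  a_5 = -1·12 + 0·-8 + -1·4 = -16
  a_6 = -1·-16 + 0·12 + -1·-8 = 24
  a_7 = -1·24 + 0·-16 + -1·12 = -36
  a_8 = -1·-36 + 0·24 + -1·-16 = 52
  a_9 = -1·52 + 0·-36 + -1·24 = -76
  a_10 = -1·-76 + 0·52 + -1·-36 = 112
  a_11 = -1·112 + 0·-76 + -1·52 = -164
  a_12 = -1·-164 + 0·112 + -1·-76 = 240

-1,0,-1 ; 240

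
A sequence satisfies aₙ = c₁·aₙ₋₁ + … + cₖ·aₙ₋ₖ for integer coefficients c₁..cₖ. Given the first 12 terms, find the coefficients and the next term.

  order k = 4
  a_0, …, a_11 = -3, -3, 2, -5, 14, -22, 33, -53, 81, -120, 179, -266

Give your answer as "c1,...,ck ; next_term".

  a_4 = -2·-5 + -1·2 + -1·-3 + -1·-3 = 14
  a_5 = -2·14 + -1·-5 + -1·2 + -1·-3 = -22
  a_6 = -2·-22 + -1·14 + -1·-5 + -1·2 = 33
  a_7 = -2·33 + -1·-22 + -1·14 + -1·-5 = -53
  a_8 = -2·-53 + -1·33 + -1·-22 + -1·14 = 81
  a_9 = -2·81 + -1·-53 + -1·33 + -1·-22 = -120
  a_10 = -2·-120 + -1·81 + -1·-53 + -1·33 = 179
  a_11 = -2·179 + -1·-120 + -1·81 + -1·-53 = -266
  a_12 = -2·-266 + -1·179 + -1·-120 + -1·81 = 392

-2,-1,-1,-1 ; 392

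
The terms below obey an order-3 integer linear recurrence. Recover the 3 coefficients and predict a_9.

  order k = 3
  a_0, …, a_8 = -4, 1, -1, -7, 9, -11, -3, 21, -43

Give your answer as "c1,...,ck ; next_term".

-1,0,2 ; 37

  a_3 = -1·-1 + 0·1 + 2·-4 = -7
  a_4 = -1·-7 + 0·-1 + 2·1 = 9
  a_5 = -1·9 + 0·-7 + 2·-1 = -11
  a_6 = -1·-11 + 0·9 + 2·-7 = -3
  a_7 = -1·-3 + 0·-11 + 2·9 = 21
  a_8 = -1·21 + 0·-3 + 2·-11 = -43
  a_9 = -1·-43 + 0·21 + 2·-3 = 37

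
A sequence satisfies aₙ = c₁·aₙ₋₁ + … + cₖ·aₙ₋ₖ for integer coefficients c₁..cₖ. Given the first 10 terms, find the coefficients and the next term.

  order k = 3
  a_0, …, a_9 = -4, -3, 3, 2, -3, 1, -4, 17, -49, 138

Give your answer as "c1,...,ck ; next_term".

  a_3 = -3·3 + -1·-3 + -2·-4 = 2
  a_4 = -3·2 + -1·3 + -2·-3 = -3
  a_5 = -3·-3 + -1·2 + -2·3 = 1
  a_6 = -3·1 + -1·-3 + -2·2 = -4
  a_7 = -3·-4 + -1·1 + -2·-3 = 17
  a_8 = -3·17 + -1·-4 + -2·1 = -49
  a_9 = -3·-49 + -1·17 + -2·-4 = 138
  a_10 = -3·138 + -1·-49 + -2·17 = -399

-3,-1,-2 ; -399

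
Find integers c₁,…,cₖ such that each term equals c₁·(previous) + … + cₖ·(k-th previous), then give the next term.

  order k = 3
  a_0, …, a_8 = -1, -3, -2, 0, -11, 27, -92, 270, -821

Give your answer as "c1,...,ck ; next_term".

  a_3 = -3·-2 + 1·-3 + 3·-1 = 0
  a_4 = -3·0 + 1·-2 + 3·-3 = -11
  a_5 = -3·-11 + 1·0 + 3·-2 = 27
  a_6 = -3·27 + 1·-11 + 3·0 = -92
  a_7 = -3·-92 + 1·27 + 3·-11 = 270
  a_8 = -3·270 + 1·-92 + 3·27 = -821
  a_9 = -3·-821 + 1·270 + 3·-92 = 2457

-3,1,3 ; 2457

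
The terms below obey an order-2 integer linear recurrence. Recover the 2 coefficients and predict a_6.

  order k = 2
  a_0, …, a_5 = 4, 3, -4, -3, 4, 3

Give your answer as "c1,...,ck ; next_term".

0,-1 ; -4

  a_2 = 0·3 + -1·4 = -4
  a_3 = 0·-4 + -1·3 = -3
  a_4 = 0·-3 + -1·-4 = 4
  a_5 = 0·4 + -1·-3 = 3
  a_6 = 0·3 + -1·4 = -4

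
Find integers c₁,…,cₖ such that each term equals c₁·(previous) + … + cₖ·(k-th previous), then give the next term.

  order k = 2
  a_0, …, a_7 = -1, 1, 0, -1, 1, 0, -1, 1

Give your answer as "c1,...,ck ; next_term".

-1,-1 ; 0

  a_2 = -1·1 + -1·-1 = 0
  a_3 = -1·0 + -1·1 = -1
  a_4 = -1·-1 + -1·0 = 1
  a_5 = -1·1 + -1·-1 = 0
  a_6 = -1·0 + -1·1 = -1
  a_7 = -1·-1 + -1·0 = 1
  a_8 = -1·1 + -1·-1 = 0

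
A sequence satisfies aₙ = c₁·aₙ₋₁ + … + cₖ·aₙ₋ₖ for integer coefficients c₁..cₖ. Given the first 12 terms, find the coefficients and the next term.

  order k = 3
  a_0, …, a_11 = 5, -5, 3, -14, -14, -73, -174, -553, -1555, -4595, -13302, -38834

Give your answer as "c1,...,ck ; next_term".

2,3,-1 ; -112979

  a_3 = 2·3 + 3·-5 + -1·5 = -14
  a_4 = 2·-14 + 3·3 + -1·-5 = -14
  a_5 = 2·-14 + 3·-14 + -1·3 = -73
  a_6 = 2·-73 + 3·-14 + -1·-14 = -174
  a_7 = 2·-174 + 3·-73 + -1·-14 = -553
  a_8 = 2·-553 + 3·-174 + -1·-73 = -1555
  a_9 = 2·-1555 + 3·-553 + -1·-174 = -4595
  a_10 = 2·-4595 + 3·-1555 + -1·-553 = -13302
  a_11 = 2·-13302 + 3·-4595 + -1·-1555 = -38834
  a_12 = 2·-38834 + 3·-13302 + -1·-4595 = -112979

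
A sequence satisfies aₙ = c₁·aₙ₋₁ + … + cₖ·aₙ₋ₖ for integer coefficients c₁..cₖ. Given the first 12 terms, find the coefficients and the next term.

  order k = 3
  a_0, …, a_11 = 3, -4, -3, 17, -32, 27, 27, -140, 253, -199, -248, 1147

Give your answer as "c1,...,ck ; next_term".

-2,-2,1 ; -1997

  a_3 = -2·-3 + -2·-4 + 1·3 = 17
  a_4 = -2·17 + -2·-3 + 1·-4 = -32
  a_5 = -2·-32 + -2·17 + 1·-3 = 27
  a_6 = -2·27 + -2·-32 + 1·17 = 27
  a_7 = -2·27 + -2·27 + 1·-32 = -140
  a_8 = -2·-140 + -2·27 + 1·27 = 253
  a_9 = -2·253 + -2·-140 + 1·27 = -199
  a_10 = -2·-199 + -2·253 + 1·-140 = -248
  a_11 = -2·-248 + -2·-199 + 1·253 = 1147
  a_12 = -2·1147 + -2·-248 + 1·-199 = -1997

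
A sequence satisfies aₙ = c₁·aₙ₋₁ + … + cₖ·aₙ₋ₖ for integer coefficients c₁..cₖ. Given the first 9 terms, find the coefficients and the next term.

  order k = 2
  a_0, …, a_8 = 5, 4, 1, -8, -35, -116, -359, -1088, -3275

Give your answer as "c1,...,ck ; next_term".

4,-3 ; -9836

  a_2 = 4·4 + -3·5 = 1
  a_3 = 4·1 + -3·4 = -8
  a_4 = 4·-8 + -3·1 = -35
  a_5 = 4·-35 + -3·-8 = -116
  a_6 = 4·-116 + -3·-35 = -359
  a_7 = 4·-359 + -3·-116 = -1088
  a_8 = 4·-1088 + -3·-359 = -3275
  a_9 = 4·-3275 + -3·-1088 = -9836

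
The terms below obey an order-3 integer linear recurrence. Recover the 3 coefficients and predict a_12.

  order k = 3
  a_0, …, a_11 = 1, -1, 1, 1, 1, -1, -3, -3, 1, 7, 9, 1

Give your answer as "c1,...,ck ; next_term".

  a_3 = 1·1 + -1·-1 + -1·1 = 1
  a_4 = 1·1 + -1·1 + -1·-1 = 1
  a_5 = 1·1 + -1·1 + -1·1 = -1
  a_6 = 1·-1 + -1·1 + -1·1 = -3
  a_7 = 1·-3 + -1·-1 + -1·1 = -3
  a_8 = 1·-3 + -1·-3 + -1·-1 = 1
  a_9 = 1·1 + -1·-3 + -1·-3 = 7
  a_10 = 1·7 + -1·1 + -1·-3 = 9
  a_11 = 1·9 + -1·7 + -1·1 = 1
  a_12 = 1·1 + -1·9 + -1·7 = -15

1,-1,-1 ; -15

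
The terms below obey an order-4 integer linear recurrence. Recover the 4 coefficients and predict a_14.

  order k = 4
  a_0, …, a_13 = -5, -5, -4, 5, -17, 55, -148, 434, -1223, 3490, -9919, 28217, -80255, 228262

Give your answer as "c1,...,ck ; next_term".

-2,3,1,-2 ; -649234

  a_4 = -2·5 + 3·-4 + 1·-5 + -2·-5 = -17
  a_5 = -2·-17 + 3·5 + 1·-4 + -2·-5 = 55
  a_6 = -2·55 + 3·-17 + 1·5 + -2·-4 = -148
  a_7 = -2·-148 + 3·55 + 1·-17 + -2·5 = 434
  a_8 = -2·434 + 3·-148 + 1·55 + -2·-17 = -1223
  a_9 = -2·-1223 + 3·434 + 1·-148 + -2·55 = 3490
  a_10 = -2·3490 + 3·-1223 + 1·434 + -2·-148 = -9919
  a_11 = -2·-9919 + 3·3490 + 1·-1223 + -2·434 = 28217
  a_12 = -2·28217 + 3·-9919 + 1·3490 + -2·-1223 = -80255
  a_13 = -2·-80255 + 3·28217 + 1·-9919 + -2·3490 = 228262
  a_14 = -2·228262 + 3·-80255 + 1·28217 + -2·-9919 = -649234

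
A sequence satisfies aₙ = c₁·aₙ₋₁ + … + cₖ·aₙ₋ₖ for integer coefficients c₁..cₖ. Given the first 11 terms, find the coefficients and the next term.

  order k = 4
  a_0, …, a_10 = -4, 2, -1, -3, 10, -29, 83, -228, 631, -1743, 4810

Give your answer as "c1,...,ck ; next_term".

  a_4 = -2·-3 + 2·-1 + -1·2 + -2·-4 = 10
  a_5 = -2·10 + 2·-3 + -1·-1 + -2·2 = -29
  a_6 = -2·-29 + 2·10 + -1·-3 + -2·-1 = 83
  a_7 = -2·83 + 2·-29 + -1·10 + -2·-3 = -228
  a_8 = -2·-228 + 2·83 + -1·-29 + -2·10 = 631
  a_9 = -2·631 + 2·-228 + -1·83 + -2·-29 = -1743
  a_10 = -2·-1743 + 2·631 + -1·-228 + -2·83 = 4810
  a_11 = -2·4810 + 2·-1743 + -1·631 + -2·-228 = -13281

-2,2,-1,-2 ; -13281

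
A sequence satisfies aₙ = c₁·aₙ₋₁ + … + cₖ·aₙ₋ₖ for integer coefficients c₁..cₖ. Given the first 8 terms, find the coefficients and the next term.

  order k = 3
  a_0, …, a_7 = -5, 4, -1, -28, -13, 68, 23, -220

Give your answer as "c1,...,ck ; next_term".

1,-3,3 ; -85

  a_3 = 1·-1 + -3·4 + 3·-5 = -28
  a_4 = 1·-28 + -3·-1 + 3·4 = -13
  a_5 = 1·-13 + -3·-28 + 3·-1 = 68
  a_6 = 1·68 + -3·-13 + 3·-28 = 23
  a_7 = 1·23 + -3·68 + 3·-13 = -220
  a_8 = 1·-220 + -3·23 + 3·68 = -85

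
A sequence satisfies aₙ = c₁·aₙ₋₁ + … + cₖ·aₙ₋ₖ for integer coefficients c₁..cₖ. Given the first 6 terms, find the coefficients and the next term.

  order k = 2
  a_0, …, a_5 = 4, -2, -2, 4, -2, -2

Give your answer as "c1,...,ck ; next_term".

-1,-1 ; 4

  a_2 = -1·-2 + -1·4 = -2
  a_3 = -1·-2 + -1·-2 = 4
  a_4 = -1·4 + -1·-2 = -2
  a_5 = -1·-2 + -1·4 = -2
  a_6 = -1·-2 + -1·-2 = 4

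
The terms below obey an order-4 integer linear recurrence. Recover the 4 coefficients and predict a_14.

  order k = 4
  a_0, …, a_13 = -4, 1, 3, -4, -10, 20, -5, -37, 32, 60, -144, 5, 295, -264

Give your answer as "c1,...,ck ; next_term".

-1,-1,1,3 ; -458

  a_4 = -1·-4 + -1·3 + 1·1 + 3·-4 = -10
  a_5 = -1·-10 + -1·-4 + 1·3 + 3·1 = 20
  a_6 = -1·20 + -1·-10 + 1·-4 + 3·3 = -5
  a_7 = -1·-5 + -1·20 + 1·-10 + 3·-4 = -37
  a_8 = -1·-37 + -1·-5 + 1·20 + 3·-10 = 32
  a_9 = -1·32 + -1·-37 + 1·-5 + 3·20 = 60
  a_10 = -1·60 + -1·32 + 1·-37 + 3·-5 = -144
  a_11 = -1·-144 + -1·60 + 1·32 + 3·-37 = 5
  a_12 = -1·5 + -1·-144 + 1·60 + 3·32 = 295
  a_13 = -1·295 + -1·5 + 1·-144 + 3·60 = -264
  a_14 = -1·-264 + -1·295 + 1·5 + 3·-144 = -458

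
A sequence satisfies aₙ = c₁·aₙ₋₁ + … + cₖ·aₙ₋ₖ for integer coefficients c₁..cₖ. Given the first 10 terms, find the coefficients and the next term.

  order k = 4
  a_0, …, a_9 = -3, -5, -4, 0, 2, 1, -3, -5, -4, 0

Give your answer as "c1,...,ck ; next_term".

1,0,-1,1 ; 2

  a_4 = 1·0 + 0·-4 + -1·-5 + 1·-3 = 2
  a_5 = 1·2 + 0·0 + -1·-4 + 1·-5 = 1
  a_6 = 1·1 + 0·2 + -1·0 + 1·-4 = -3
  a_7 = 1·-3 + 0·1 + -1·2 + 1·0 = -5
  a_8 = 1·-5 + 0·-3 + -1·1 + 1·2 = -4
  a_9 = 1·-4 + 0·-5 + -1·-3 + 1·1 = 0
  a_10 = 1·0 + 0·-4 + -1·-5 + 1·-3 = 2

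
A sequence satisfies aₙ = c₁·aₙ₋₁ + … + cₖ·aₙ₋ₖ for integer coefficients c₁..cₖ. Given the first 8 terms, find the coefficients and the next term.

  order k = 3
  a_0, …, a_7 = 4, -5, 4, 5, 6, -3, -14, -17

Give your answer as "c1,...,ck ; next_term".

  a_3 = 1·4 + -1·-5 + -1·4 = 5
  a_4 = 1·5 + -1·4 + -1·-5 = 6
  a_5 = 1·6 + -1·5 + -1·4 = -3
  a_6 = 1·-3 + -1·6 + -1·5 = -14
  a_7 = 1·-14 + -1·-3 + -1·6 = -17
  a_8 = 1·-17 + -1·-14 + -1·-3 = 0

1,-1,-1 ; 0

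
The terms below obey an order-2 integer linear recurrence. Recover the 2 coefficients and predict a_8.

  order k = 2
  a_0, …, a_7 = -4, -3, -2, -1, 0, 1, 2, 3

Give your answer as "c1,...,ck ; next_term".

  a_2 = 2·-3 + -1·-4 = -2
  a_3 = 2·-2 + -1·-3 = -1
  a_4 = 2·-1 + -1·-2 = 0
  a_5 = 2·0 + -1·-1 = 1
  a_6 = 2·1 + -1·0 = 2
  a_7 = 2·2 + -1·1 = 3
  a_8 = 2·3 + -1·2 = 4

2,-1 ; 4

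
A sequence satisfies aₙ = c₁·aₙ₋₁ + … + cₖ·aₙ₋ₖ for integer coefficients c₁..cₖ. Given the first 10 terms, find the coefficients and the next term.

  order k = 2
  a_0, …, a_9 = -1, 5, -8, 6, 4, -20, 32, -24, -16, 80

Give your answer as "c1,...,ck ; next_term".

-2,-2 ; -128

  a_2 = -2·5 + -2·-1 = -8
  a_3 = -2·-8 + -2·5 = 6
  a_4 = -2·6 + -2·-8 = 4
  a_5 = -2·4 + -2·6 = -20
  a_6 = -2·-20 + -2·4 = 32
  a_7 = -2·32 + -2·-20 = -24
  a_8 = -2·-24 + -2·32 = -16
  a_9 = -2·-16 + -2·-24 = 80
  a_10 = -2·80 + -2·-16 = -128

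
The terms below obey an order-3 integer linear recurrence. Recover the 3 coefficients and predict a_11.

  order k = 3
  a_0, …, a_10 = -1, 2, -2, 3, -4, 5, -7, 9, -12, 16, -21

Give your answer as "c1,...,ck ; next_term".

  a_3 = 0·-2 + 1·2 + -1·-1 = 3
  a_4 = 0·3 + 1·-2 + -1·2 = -4
  a_5 = 0·-4 + 1·3 + -1·-2 = 5
  a_6 = 0·5 + 1·-4 + -1·3 = -7
  a_7 = 0·-7 + 1·5 + -1·-4 = 9
  a_8 = 0·9 + 1·-7 + -1·5 = -12
  a_9 = 0·-12 + 1·9 + -1·-7 = 16
  a_10 = 0·16 + 1·-12 + -1·9 = -21
  a_11 = 0·-21 + 1·16 + -1·-12 = 28

0,1,-1 ; 28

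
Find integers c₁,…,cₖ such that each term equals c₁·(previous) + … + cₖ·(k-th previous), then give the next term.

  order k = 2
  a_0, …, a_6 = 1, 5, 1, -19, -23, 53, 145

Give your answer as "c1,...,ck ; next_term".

  a_2 = 1·5 + -4·1 = 1
  a_3 = 1·1 + -4·5 = -19
  a_4 = 1·-19 + -4·1 = -23
  a_5 = 1·-23 + -4·-19 = 53
  a_6 = 1·53 + -4·-23 = 145
  a_7 = 1·145 + -4·53 = -67

1,-4 ; -67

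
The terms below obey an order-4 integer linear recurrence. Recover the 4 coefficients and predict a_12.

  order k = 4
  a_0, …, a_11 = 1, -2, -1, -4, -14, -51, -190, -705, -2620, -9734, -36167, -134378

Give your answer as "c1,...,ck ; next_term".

  a_4 = 3·-4 + 3·-1 + -1·-2 + -1·1 = -14
  a_5 = 3·-14 + 3·-4 + -1·-1 + -1·-2 = -51
  a_6 = 3·-51 + 3·-14 + -1·-4 + -1·-1 = -190
  a_7 = 3·-190 + 3·-51 + -1·-14 + -1·-4 = -705
  a_8 = 3·-705 + 3·-190 + -1·-51 + -1·-14 = -2620
  a_9 = 3·-2620 + 3·-705 + -1·-190 + -1·-51 = -9734
  a_10 = 3·-9734 + 3·-2620 + -1·-705 + -1·-190 = -36167
  a_11 = 3·-36167 + 3·-9734 + -1·-2620 + -1·-705 = -134378
  a_12 = 3·-134378 + 3·-36167 + -1·-9734 + -1·-2620 = -499281

3,3,-1,-1 ; -499281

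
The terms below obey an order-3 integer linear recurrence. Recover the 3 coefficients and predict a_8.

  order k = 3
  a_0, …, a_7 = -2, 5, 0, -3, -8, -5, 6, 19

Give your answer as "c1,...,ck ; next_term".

1,-1,-1 ; 18

  a_3 = 1·0 + -1·5 + -1·-2 = -3
  a_4 = 1·-3 + -1·0 + -1·5 = -8
  a_5 = 1·-8 + -1·-3 + -1·0 = -5
  a_6 = 1·-5 + -1·-8 + -1·-3 = 6
  a_7 = 1·6 + -1·-5 + -1·-8 = 19
  a_8 = 1·19 + -1·6 + -1·-5 = 18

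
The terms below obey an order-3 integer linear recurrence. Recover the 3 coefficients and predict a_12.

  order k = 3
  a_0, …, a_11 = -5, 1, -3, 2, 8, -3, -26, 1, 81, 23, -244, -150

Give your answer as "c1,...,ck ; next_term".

  a_3 = 0·-3 + -3·1 + -1·-5 = 2
  a_4 = 0·2 + -3·-3 + -1·1 = 8
  a_5 = 0·8 + -3·2 + -1·-3 = -3
  a_6 = 0·-3 + -3·8 + -1·2 = -26
  a_7 = 0·-26 + -3·-3 + -1·8 = 1
  a_8 = 0·1 + -3·-26 + -1·-3 = 81
  a_9 = 0·81 + -3·1 + -1·-26 = 23
  a_10 = 0·23 + -3·81 + -1·1 = -244
  a_11 = 0·-244 + -3·23 + -1·81 = -150
  a_12 = 0·-150 + -3·-244 + -1·23 = 709

0,-3,-1 ; 709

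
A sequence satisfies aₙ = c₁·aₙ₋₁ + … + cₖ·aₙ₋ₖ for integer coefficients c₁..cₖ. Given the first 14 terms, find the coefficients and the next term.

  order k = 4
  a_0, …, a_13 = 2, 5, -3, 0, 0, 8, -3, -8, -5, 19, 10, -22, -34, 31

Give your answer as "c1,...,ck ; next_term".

  a_4 = 0·0 + -1·-3 + -1·5 + 1·2 = 0
  a_5 = 0·0 + -1·0 + -1·-3 + 1·5 = 8
  a_6 = 0·8 + -1·0 + -1·0 + 1·-3 = -3
  a_7 = 0·-3 + -1·8 + -1·0 + 1·0 = -8
  a_8 = 0·-8 + -1·-3 + -1·8 + 1·0 = -5
  a_9 = 0·-5 + -1·-8 + -1·-3 + 1·8 = 19
  a_10 = 0·19 + -1·-5 + -1·-8 + 1·-3 = 10
  a_11 = 0·10 + -1·19 + -1·-5 + 1·-8 = -22
  a_12 = 0·-22 + -1·10 + -1·19 + 1·-5 = -34
  a_13 = 0·-34 + -1·-22 + -1·10 + 1·19 = 31
  a_14 = 0·31 + -1·-34 + -1·-22 + 1·10 = 66

0,-1,-1,1 ; 66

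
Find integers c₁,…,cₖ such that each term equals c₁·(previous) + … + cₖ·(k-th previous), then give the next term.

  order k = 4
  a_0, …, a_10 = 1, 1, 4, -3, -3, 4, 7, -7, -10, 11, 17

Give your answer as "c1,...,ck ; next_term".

  a_4 = 0·-3 + -1·4 + 0·1 + 1·1 = -3
  a_5 = 0·-3 + -1·-3 + 0·4 + 1·1 = 4
  a_6 = 0·4 + -1·-3 + 0·-3 + 1·4 = 7
  a_7 = 0·7 + -1·4 + 0·-3 + 1·-3 = -7
  a_8 = 0·-7 + -1·7 + 0·4 + 1·-3 = -10
  a_9 = 0·-10 + -1·-7 + 0·7 + 1·4 = 11
  a_10 = 0·11 + -1·-10 + 0·-7 + 1·7 = 17
  a_11 = 0·17 + -1·11 + 0·-10 + 1·-7 = -18

0,-1,0,1 ; -18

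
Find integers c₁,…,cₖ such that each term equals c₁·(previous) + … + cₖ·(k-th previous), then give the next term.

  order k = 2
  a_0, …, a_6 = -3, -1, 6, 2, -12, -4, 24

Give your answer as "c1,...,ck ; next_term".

  a_2 = 0·-1 + -2·-3 = 6
  a_3 = 0·6 + -2·-1 = 2
  a_4 = 0·2 + -2·6 = -12
  a_5 = 0·-12 + -2·2 = -4
  a_6 = 0·-4 + -2·-12 = 24
  a_7 = 0·24 + -2·-4 = 8

0,-2 ; 8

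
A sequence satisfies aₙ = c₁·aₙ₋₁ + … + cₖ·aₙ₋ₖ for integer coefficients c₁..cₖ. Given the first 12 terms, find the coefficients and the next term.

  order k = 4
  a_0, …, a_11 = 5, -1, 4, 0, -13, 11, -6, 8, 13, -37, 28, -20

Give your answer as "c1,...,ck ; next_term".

-1,-1,-1,-2 ; 3

  a_4 = -1·0 + -1·4 + -1·-1 + -2·5 = -13
  a_5 = -1·-13 + -1·0 + -1·4 + -2·-1 = 11
  a_6 = -1·11 + -1·-13 + -1·0 + -2·4 = -6
  a_7 = -1·-6 + -1·11 + -1·-13 + -2·0 = 8
  a_8 = -1·8 + -1·-6 + -1·11 + -2·-13 = 13
  a_9 = -1·13 + -1·8 + -1·-6 + -2·11 = -37
  a_10 = -1·-37 + -1·13 + -1·8 + -2·-6 = 28
  a_11 = -1·28 + -1·-37 + -1·13 + -2·8 = -20
  a_12 = -1·-20 + -1·28 + -1·-37 + -2·13 = 3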